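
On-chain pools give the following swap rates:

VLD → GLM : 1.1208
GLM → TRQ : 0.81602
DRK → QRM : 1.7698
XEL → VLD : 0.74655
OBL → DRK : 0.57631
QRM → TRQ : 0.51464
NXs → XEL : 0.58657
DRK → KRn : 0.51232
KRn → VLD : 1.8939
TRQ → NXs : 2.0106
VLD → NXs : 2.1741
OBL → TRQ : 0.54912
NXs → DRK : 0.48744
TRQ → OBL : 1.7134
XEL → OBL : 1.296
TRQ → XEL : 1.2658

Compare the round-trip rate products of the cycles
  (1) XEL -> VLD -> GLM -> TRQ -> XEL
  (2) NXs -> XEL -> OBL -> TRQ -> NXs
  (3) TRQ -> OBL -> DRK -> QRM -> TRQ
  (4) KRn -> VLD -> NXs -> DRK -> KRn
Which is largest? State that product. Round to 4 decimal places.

(1) 0.74655 × 1.1208 × 0.81602 × 1.2658 = 0.86428
(2) 0.58657 × 1.296 × 0.54912 × 2.0106 = 0.83930
(3) 1.7134 × 0.57631 × 1.7698 × 0.51464 = 0.89938
(4) 1.8939 × 2.1741 × 0.48744 × 0.51232 = 1.02825
Highest is cycle (4) at 1.0283 (>1, arbitrage).

1.0283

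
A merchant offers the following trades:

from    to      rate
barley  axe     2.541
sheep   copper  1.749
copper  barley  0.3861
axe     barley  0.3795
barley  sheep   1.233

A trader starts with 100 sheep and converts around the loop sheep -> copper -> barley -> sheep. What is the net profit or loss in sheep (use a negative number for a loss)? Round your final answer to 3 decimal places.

-16.737

100 sheep × 1.749 = 174.9 copper
174.9 copper × 0.3861 = 67.52889 barley
67.52889 barley × 1.233 = 83.26312137 sheep
Net change: 83.26312137 − 100 = -16.73687863 sheep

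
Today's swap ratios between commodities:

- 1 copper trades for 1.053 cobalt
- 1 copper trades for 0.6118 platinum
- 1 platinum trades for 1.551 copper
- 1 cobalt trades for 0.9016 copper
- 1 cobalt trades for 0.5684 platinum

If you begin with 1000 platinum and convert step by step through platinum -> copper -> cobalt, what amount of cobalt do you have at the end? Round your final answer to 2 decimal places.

1633.20

1000 platinum × 1.551 = 1551 copper
1551 copper × 1.053 = 1633.203 cobalt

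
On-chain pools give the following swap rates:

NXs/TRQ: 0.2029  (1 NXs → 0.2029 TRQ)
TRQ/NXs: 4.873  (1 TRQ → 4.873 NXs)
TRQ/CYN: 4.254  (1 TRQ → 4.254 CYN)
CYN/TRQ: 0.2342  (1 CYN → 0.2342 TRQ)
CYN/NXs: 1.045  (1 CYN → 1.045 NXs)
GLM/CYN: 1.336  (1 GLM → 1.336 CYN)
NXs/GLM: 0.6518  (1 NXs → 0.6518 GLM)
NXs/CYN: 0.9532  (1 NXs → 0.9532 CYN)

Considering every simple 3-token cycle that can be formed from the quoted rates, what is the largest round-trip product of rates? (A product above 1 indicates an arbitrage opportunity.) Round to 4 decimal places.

1.0878

CYN→TRQ→NXs→CYN: 0.2342 × 4.873 × 0.9532 = 1.08785
CYN→NXs→GLM→CYN: 1.045 × 0.6518 × 1.336 = 0.90999
CYN→NXs→TRQ→CYN: 1.045 × 0.2029 × 4.254 = 0.90198
Maximum is CYN→TRQ→NXs→CYN at 1.0878; arbitrage exists.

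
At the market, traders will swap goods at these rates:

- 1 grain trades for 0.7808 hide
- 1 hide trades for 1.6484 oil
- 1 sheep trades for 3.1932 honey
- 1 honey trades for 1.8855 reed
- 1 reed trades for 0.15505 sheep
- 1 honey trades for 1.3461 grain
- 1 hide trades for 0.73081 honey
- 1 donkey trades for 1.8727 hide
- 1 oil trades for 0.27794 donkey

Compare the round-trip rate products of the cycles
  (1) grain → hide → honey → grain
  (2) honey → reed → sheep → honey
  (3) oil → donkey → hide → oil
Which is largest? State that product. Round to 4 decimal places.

0.9335

(1) 0.7808 × 0.73081 × 1.3461 = 0.76811
(2) 1.8855 × 0.15505 × 3.1932 = 0.93352
(3) 0.27794 × 1.8727 × 1.6484 = 0.85799
Highest is cycle (2) at 0.9335 (≤1, no arbitrage).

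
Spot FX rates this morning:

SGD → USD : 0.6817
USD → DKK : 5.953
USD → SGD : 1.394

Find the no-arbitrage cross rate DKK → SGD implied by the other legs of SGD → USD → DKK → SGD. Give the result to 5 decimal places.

Known legs of the cycle: 0.6817 × 5.953 = 4.0581601
For no arbitrage the full-cycle product must be 1, so the missing rate is 1 / 4.0581601 ≈ 0.2464171.

0.24642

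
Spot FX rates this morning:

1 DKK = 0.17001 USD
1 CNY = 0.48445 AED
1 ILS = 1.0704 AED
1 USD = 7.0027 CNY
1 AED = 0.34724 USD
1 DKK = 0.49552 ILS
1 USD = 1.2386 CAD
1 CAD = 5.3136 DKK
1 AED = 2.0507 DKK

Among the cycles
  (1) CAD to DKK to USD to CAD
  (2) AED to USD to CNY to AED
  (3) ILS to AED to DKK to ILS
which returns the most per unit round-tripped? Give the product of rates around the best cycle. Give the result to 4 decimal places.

(1) 5.3136 × 0.17001 × 1.2386 = 1.11891
(2) 0.34724 × 7.0027 × 0.48445 = 1.17800
(3) 1.0704 × 2.0507 × 0.49552 = 1.08770
Highest is cycle (2) at 1.1780 (>1, arbitrage).

1.1780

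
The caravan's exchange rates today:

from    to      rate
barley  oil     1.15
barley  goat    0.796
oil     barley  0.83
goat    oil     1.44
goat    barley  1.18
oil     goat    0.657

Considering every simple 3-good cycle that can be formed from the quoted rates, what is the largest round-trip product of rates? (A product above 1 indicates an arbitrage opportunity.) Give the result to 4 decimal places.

0.9514

goat→oil→barley→goat: 1.44 × 0.83 × 0.796 = 0.95138
goat→barley→oil→goat: 1.18 × 1.15 × 0.657 = 0.89155
Maximum is goat→oil→barley→goat at 0.9514; no arbitrage — every cycle loses value.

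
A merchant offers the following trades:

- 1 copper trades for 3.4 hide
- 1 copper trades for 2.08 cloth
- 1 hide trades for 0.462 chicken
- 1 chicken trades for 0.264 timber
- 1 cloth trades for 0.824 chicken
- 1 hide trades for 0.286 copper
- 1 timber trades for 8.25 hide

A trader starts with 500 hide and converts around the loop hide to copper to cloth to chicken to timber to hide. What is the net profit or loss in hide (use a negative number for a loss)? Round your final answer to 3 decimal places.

33.807

500 hide × 0.286 = 143 copper
143 copper × 2.08 = 297.44 cloth
297.44 cloth × 0.824 = 245.09056 chicken
245.09056 chicken × 0.264 = 64.70390784 timber
64.70390784 timber × 8.25 = 533.80723968 hide
Net change: 533.80723968 − 500 = 33.80723968 hide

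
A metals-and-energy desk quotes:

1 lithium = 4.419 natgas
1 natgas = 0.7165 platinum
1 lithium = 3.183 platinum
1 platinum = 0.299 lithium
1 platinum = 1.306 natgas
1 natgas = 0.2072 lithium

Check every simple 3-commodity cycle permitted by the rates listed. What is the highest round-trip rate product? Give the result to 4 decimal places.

natgas→platinum→lithium→natgas: 0.7165 × 0.299 × 4.419 = 0.94670
natgas→lithium→platinum→natgas: 0.2072 × 3.183 × 1.306 = 0.86133
Maximum is natgas→platinum→lithium→natgas at 0.9467; no arbitrage — every cycle loses value.

0.9467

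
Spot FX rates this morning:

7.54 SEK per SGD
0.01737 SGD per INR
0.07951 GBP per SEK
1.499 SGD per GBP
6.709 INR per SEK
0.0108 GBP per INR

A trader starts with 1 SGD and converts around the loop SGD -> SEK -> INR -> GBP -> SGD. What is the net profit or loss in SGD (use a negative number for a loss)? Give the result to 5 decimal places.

-0.18106

1 SGD × 7.54 = 7.54 SEK
7.54 SEK × 6.709 = 50.58586 INR
50.58586 INR × 0.0108 = 0.546327288 GBP
0.546327288 GBP × 1.499 = 0.818944604712 SGD
Net change: 0.818944604712 − 1 = -0.181055395288 SGD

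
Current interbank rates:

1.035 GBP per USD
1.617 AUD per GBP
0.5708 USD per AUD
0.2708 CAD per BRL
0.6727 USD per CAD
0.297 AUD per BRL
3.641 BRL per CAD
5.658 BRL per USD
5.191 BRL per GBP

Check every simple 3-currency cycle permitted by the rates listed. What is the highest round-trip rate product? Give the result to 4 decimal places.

1.0307

CAD→USD→BRL→CAD: 0.6727 × 5.658 × 0.2708 = 1.03070
BRL→AUD→USD→BRL: 0.297 × 0.5708 × 5.658 = 0.95919
USD→GBP→AUD→USD: 1.035 × 1.617 × 0.5708 = 0.95529
Maximum is CAD→USD→BRL→CAD at 1.0307; arbitrage exists.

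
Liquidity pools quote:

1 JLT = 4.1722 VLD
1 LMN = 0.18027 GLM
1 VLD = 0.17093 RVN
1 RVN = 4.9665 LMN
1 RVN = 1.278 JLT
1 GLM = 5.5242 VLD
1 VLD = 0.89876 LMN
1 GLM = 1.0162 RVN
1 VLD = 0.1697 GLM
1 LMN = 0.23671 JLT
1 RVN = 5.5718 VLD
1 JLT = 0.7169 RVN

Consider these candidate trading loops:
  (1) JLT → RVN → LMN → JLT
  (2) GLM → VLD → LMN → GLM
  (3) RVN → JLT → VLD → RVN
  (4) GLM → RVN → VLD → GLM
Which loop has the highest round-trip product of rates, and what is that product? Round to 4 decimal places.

(1) 0.7169 × 4.9665 × 0.23671 = 0.84280
(2) 5.5242 × 0.89876 × 0.18027 = 0.89503
(3) 1.278 × 4.1722 × 0.17093 = 0.91141
(4) 1.0162 × 5.5718 × 0.1697 = 0.96085
Highest is cycle (4) at 0.9609 (≤1, no arbitrage).

0.9609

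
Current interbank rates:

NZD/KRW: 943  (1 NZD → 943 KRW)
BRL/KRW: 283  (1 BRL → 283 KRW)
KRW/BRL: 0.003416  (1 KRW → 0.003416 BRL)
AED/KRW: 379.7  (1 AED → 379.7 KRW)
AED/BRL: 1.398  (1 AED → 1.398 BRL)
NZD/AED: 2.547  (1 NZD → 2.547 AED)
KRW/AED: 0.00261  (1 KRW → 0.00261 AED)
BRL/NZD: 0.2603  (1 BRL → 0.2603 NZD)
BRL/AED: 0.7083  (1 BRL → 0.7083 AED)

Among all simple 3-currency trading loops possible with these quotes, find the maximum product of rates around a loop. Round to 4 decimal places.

1.0326

BRL→KRW→AED→BRL: 283 × 0.00261 × 1.398 = 1.03260
BRL→NZD→AED→BRL: 0.2603 × 2.547 × 1.398 = 0.92685
BRL→AED→KRW→BRL: 0.7083 × 379.7 × 0.003416 = 0.91870
BRL→NZD→KRW→BRL: 0.2603 × 943 × 0.003416 = 0.83850
Maximum is BRL→KRW→AED→BRL at 1.0326; arbitrage exists.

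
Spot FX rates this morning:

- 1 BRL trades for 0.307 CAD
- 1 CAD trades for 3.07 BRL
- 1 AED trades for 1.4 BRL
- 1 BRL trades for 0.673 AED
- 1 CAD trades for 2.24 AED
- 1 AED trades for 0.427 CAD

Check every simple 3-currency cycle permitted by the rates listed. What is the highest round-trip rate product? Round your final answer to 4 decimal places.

AED→BRL→CAD→AED: 1.4 × 0.307 × 2.24 = 0.96275
AED→CAD→BRL→AED: 0.427 × 3.07 × 0.673 = 0.88223
Maximum is AED→BRL→CAD→AED at 0.9628; no arbitrage — every cycle loses value.

0.9628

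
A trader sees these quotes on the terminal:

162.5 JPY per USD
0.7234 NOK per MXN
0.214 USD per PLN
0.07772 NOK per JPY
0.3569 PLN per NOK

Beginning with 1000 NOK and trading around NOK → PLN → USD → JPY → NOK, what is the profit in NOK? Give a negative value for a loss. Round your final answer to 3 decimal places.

1000 NOK × 0.3569 = 356.9 PLN
356.9 PLN × 0.214 = 76.3766 USD
76.3766 USD × 162.5 = 12411.1975 JPY
12411.1975 JPY × 0.07772 = 964.5982697 NOK
Net change: 964.5982697 − 1000 = -35.4017303 NOK

-35.402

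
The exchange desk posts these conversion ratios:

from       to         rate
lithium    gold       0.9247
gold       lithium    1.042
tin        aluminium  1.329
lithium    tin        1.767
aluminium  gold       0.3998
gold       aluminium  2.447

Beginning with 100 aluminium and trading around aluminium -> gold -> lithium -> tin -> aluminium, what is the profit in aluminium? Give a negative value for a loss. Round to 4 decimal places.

-2.1700

100 aluminium × 0.3998 = 39.98 gold
39.98 gold × 1.042 = 41.65916 lithium
41.65916 lithium × 1.767 = 73.61173572 tin
73.61173572 tin × 1.329 = 97.82999677188 aluminium
Net change: 97.82999677188 − 100 = -2.17000322812 aluminium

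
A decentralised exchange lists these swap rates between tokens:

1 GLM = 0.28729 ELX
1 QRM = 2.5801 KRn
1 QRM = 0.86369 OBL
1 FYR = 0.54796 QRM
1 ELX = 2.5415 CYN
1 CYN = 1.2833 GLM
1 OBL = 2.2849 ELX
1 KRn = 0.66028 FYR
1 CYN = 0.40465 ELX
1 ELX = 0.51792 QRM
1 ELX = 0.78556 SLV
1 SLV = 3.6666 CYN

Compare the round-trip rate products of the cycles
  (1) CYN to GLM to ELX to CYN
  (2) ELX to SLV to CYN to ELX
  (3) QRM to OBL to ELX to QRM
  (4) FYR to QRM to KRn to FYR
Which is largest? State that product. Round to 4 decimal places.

1.1655

(1) 1.2833 × 0.28729 × 2.5415 = 0.93700
(2) 0.78556 × 3.6666 × 0.40465 = 1.16553
(3) 0.86369 × 2.2849 × 0.51792 = 1.02209
(4) 0.54796 × 2.5801 × 0.66028 = 0.93350
Highest is cycle (2) at 1.1655 (>1, arbitrage).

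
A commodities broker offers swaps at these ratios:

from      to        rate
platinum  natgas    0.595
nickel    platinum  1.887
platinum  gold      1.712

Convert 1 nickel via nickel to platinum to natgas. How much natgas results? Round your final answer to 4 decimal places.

1 nickel × 1.887 = 1.887 platinum
1.887 platinum × 0.595 = 1.122765 natgas

1.1228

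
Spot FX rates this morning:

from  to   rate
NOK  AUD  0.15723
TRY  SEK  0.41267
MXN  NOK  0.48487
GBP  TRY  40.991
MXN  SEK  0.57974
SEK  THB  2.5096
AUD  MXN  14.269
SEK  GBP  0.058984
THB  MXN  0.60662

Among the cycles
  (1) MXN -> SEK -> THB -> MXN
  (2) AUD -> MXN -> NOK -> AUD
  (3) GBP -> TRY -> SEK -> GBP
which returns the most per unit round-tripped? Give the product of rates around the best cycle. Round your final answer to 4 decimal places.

(1) 0.57974 × 2.5096 × 0.60662 = 0.88258
(2) 14.269 × 0.48487 × 0.15723 = 1.08781
(3) 40.991 × 0.41267 × 0.058984 = 0.99776
Highest is cycle (2) at 1.0878 (>1, arbitrage).

1.0878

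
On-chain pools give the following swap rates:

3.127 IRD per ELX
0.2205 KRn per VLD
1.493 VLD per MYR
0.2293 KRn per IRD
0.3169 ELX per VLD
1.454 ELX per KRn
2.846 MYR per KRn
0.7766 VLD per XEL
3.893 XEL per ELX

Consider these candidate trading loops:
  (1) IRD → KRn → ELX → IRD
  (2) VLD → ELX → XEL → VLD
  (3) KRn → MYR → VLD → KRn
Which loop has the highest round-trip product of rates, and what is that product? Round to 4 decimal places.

1.0425

(1) 0.2293 × 1.454 × 3.127 = 1.04255
(2) 0.3169 × 3.893 × 0.7766 = 0.95808
(3) 2.846 × 1.493 × 0.2205 = 0.93692
Highest is cycle (1) at 1.0425 (>1, arbitrage).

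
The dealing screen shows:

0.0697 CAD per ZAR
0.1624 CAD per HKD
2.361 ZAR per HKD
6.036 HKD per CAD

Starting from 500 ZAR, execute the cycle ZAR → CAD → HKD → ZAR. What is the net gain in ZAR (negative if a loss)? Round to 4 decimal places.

500 ZAR × 0.0697 = 34.85 CAD
34.85 CAD × 6.036 = 210.3546 HKD
210.3546 HKD × 2.361 = 496.6472106 ZAR
Net change: 496.6472106 − 500 = -3.3527894 ZAR

-3.3528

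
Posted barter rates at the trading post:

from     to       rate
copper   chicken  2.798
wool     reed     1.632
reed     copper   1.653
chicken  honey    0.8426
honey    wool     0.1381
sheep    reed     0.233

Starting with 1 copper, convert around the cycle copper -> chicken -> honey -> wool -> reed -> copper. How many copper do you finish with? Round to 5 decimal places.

1 copper × 2.798 = 2.798 chicken
2.798 chicken × 0.8426 = 2.3575948 honey
2.3575948 honey × 0.1381 = 0.32558384188 wool
0.32558384188 wool × 1.632 = 0.53135282994816 reed
0.53135282994816 reed × 1.653 = 0.87832622790430848 copper

0.87833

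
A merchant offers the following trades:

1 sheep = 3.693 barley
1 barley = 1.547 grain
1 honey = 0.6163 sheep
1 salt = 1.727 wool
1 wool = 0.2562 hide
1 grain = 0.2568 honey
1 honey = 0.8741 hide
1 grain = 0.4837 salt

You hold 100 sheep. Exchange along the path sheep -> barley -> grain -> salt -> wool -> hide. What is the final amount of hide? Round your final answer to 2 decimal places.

122.27

100 sheep × 3.693 = 369.3 barley
369.3 barley × 1.547 = 571.3071 grain
571.3071 grain × 0.4837 = 276.34124427 salt
276.34124427 salt × 1.727 = 477.24132885429 wool
477.24132885429 wool × 0.2562 = 122.269228452469098 hide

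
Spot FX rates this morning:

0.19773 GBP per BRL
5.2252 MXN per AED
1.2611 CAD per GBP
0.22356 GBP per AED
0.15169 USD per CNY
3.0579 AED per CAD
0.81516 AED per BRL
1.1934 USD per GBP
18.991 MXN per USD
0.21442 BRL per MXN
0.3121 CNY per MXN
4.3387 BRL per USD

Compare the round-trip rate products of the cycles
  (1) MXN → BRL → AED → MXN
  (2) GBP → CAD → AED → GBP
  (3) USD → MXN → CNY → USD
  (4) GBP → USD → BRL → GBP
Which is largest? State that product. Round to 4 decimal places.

1.0238

(1) 0.21442 × 0.81516 × 5.2252 = 0.91329
(2) 1.2611 × 3.0579 × 0.22356 = 0.86212
(3) 18.991 × 0.3121 × 0.15169 = 0.89908
(4) 1.1934 × 4.3387 × 0.19773 = 1.02381
Highest is cycle (4) at 1.0238 (>1, arbitrage).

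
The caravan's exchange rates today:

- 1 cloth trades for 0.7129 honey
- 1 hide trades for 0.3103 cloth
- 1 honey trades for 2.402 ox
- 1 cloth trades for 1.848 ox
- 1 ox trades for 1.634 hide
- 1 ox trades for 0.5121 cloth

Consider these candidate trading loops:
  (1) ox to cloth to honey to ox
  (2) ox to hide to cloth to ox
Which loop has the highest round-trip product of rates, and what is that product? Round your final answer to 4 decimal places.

0.9370

(1) 0.5121 × 0.7129 × 2.402 = 0.87691
(2) 1.634 × 0.3103 × 1.848 = 0.93699
Highest is cycle (2) at 0.9370 (≤1, no arbitrage).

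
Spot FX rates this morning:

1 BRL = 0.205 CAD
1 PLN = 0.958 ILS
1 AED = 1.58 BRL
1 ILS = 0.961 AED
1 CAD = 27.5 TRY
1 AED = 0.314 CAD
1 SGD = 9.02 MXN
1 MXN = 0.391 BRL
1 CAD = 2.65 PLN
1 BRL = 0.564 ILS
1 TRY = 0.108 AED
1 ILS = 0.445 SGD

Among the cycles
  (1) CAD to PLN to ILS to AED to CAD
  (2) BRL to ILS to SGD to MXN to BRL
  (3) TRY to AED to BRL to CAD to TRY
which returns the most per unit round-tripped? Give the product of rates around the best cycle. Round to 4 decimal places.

(1) 2.65 × 0.958 × 0.961 × 0.314 = 0.76606
(2) 0.564 × 0.445 × 9.02 × 0.391 = 0.88516
(3) 0.108 × 1.58 × 0.205 × 27.5 = 0.96198
Highest is cycle (3) at 0.9620 (≤1, no arbitrage).

0.9620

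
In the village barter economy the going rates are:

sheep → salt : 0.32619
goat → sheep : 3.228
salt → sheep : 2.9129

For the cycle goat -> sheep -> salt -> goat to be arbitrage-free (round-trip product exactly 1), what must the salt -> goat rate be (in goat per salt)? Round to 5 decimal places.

Known legs of the cycle: 3.228 × 0.32619 = 1.05294132
For no arbitrage the full-cycle product must be 1, so the missing rate is 1 / 1.05294132 ≈ 0.9497205.

0.94972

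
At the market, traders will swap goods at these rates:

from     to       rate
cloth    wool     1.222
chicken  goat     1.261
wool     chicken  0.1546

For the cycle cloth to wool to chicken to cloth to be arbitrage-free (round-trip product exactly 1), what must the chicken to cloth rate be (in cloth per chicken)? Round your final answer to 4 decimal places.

5.2932

Known legs of the cycle: 1.222 × 0.1546 = 0.1889212
For no arbitrage the full-cycle product must be 1, so the missing rate is 1 / 0.1889212 ≈ 5.293212.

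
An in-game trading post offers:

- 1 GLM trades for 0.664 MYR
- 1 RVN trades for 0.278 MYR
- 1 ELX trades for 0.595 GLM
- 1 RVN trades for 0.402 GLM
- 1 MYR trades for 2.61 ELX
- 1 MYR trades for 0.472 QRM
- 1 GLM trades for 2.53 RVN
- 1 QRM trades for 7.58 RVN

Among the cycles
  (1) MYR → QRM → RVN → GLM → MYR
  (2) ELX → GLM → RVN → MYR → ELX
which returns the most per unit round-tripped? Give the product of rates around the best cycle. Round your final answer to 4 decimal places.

(1) 0.472 × 7.58 × 0.402 × 0.664 = 0.95500
(2) 0.595 × 2.53 × 0.278 × 2.61 = 1.09225
Highest is cycle (2) at 1.0923 (>1, arbitrage).

1.0923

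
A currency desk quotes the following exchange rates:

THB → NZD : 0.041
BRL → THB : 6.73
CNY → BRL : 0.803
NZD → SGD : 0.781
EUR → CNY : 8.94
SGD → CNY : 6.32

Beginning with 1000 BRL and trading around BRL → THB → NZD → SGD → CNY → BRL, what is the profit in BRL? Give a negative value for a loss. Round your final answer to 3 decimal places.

1000 BRL × 6.73 = 6730 THB
6730 THB × 0.041 = 275.93 NZD
275.93 NZD × 0.781 = 215.50133 SGD
215.50133 SGD × 6.32 = 1361.9684056 CNY
1361.9684056 CNY × 0.803 = 1093.6606296968 BRL
Net change: 1093.6606296968 − 1000 = 93.6606296968 BRL

93.661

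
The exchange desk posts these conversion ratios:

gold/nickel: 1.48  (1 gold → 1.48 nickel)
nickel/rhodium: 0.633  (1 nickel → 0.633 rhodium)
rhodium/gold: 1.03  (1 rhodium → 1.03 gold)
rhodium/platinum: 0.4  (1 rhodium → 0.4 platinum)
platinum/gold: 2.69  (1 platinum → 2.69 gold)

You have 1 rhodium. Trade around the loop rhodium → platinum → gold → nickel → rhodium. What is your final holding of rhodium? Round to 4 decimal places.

1 rhodium × 0.4 = 0.4 platinum
0.4 platinum × 2.69 = 1.076 gold
1.076 gold × 1.48 = 1.59248 nickel
1.59248 nickel × 0.633 = 1.00803984 rhodium

1.0080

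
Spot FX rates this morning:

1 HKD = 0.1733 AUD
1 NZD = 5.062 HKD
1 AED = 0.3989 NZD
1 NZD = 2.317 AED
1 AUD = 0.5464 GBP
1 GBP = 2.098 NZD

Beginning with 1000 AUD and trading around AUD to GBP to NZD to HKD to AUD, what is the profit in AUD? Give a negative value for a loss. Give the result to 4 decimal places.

1000 AUD × 0.5464 = 546.4 GBP
546.4 GBP × 2.098 = 1146.3472 NZD
1146.3472 NZD × 5.062 = 5802.8095264 HKD
5802.8095264 HKD × 0.1733 = 1005.62689092512 AUD
Net change: 1005.62689092512 − 1000 = 5.62689092512 AUD

5.6269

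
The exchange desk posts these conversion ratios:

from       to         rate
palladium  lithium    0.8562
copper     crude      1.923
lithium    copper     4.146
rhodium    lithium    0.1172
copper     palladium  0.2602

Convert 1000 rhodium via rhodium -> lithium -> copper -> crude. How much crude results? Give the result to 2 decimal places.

1000 rhodium × 0.1172 = 117.2 lithium
117.2 lithium × 4.146 = 485.9112 copper
485.9112 copper × 1.923 = 934.4072376 crude

934.41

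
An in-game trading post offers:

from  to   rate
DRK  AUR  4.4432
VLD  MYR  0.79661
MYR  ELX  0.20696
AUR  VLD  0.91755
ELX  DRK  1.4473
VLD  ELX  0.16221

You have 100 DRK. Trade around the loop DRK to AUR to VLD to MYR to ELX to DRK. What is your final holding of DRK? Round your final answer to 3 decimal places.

100 DRK × 4.4432 = 444.32 AUR
444.32 AUR × 0.91755 = 407.685816 VLD
407.685816 VLD × 0.79661 = 324.76659788376 MYR
324.76659788376 MYR × 0.20696 = 67.2136950980229696 ELX
67.2136950980229696 ELX × 1.4473 = 97.27838091536864390208 DRK

97.278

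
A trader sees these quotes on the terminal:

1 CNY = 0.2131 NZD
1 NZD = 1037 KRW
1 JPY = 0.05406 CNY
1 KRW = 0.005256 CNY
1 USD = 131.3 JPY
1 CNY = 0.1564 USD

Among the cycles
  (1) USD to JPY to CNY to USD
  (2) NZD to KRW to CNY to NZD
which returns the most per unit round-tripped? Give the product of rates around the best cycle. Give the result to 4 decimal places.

(1) 131.3 × 0.05406 × 0.1564 = 1.11014
(2) 1037 × 0.005256 × 0.2131 = 1.16150
Highest is cycle (2) at 1.1615 (>1, arbitrage).

1.1615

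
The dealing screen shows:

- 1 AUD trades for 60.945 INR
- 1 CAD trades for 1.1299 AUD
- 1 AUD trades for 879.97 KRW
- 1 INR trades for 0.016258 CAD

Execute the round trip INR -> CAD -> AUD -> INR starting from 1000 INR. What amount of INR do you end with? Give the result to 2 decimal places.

1119.55

1000 INR × 0.016258 = 16.258 CAD
16.258 CAD × 1.1299 = 18.3699142 AUD
18.3699142 AUD × 60.945 = 1119.554420919 INR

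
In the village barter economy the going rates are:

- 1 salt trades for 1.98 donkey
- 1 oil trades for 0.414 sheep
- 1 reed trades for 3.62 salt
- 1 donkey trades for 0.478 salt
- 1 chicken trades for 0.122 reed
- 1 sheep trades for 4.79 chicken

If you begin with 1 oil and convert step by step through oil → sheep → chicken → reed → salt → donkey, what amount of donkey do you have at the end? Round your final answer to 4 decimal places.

1 oil × 0.414 = 0.414 sheep
0.414 sheep × 4.79 = 1.98306 chicken
1.98306 chicken × 0.122 = 0.24193332 reed
0.24193332 reed × 3.62 = 0.8757986184 salt
0.8757986184 salt × 1.98 = 1.734081264432 donkey

1.7341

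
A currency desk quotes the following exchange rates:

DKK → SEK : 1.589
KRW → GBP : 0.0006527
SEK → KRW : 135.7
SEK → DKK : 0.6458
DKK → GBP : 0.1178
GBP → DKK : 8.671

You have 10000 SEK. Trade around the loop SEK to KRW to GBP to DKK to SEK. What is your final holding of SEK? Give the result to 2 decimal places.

10000 SEK × 135.7 = 1357000 KRW
1357000 KRW × 0.0006527 = 885.7139 GBP
885.7139 GBP × 8.671 = 7680.0252269 DKK
7680.0252269 DKK × 1.589 = 12203.5600855441 SEK

12203.56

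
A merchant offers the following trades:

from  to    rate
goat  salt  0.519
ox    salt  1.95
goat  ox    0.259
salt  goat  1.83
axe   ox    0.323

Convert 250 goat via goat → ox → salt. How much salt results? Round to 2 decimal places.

250 goat × 0.259 = 64.75 ox
64.75 ox × 1.95 = 126.2625 salt

126.26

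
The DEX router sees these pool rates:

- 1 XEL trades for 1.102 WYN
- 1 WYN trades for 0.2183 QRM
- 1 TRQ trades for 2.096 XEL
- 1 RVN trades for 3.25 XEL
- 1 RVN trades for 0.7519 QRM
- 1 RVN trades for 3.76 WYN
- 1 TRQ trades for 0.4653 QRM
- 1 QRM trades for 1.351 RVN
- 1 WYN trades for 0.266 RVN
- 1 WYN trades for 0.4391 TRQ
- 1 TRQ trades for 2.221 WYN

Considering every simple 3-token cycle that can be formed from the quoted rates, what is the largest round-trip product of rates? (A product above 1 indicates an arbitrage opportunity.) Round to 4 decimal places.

1.1089

WYN→QRM→RVN→WYN: 0.2183 × 1.351 × 3.76 = 1.10891
WYN→TRQ→XEL→WYN: 0.4391 × 2.096 × 1.102 = 1.01423
WYN→RVN→XEL→WYN: 0.266 × 3.25 × 1.102 = 0.95268
Maximum is WYN→QRM→RVN→WYN at 1.1089; arbitrage exists.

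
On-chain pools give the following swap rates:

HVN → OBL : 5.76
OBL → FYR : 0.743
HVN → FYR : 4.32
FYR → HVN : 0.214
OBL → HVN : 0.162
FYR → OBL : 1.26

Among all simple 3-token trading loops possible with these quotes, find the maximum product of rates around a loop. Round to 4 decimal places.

OBL→FYR→HVN→OBL: 0.743 × 0.214 × 5.76 = 0.91585
OBL→HVN→FYR→OBL: 0.162 × 4.32 × 1.26 = 0.88180
Maximum is OBL→FYR→HVN→OBL at 0.9159; no arbitrage — every cycle loses value.

0.9159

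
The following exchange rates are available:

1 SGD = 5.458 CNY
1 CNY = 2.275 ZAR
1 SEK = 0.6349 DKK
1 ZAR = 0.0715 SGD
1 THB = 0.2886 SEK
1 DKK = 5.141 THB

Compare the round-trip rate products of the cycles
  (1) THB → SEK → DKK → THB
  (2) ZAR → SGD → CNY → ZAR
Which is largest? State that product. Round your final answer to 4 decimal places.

0.9420

(1) 0.2886 × 0.6349 × 5.141 = 0.94200
(2) 0.0715 × 5.458 × 2.275 = 0.88781
Highest is cycle (1) at 0.9420 (≤1, no arbitrage).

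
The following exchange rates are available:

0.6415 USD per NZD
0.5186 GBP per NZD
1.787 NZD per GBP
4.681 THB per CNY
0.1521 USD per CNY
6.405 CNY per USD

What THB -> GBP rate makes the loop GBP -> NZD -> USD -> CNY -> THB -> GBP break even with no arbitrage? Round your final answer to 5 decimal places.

0.02910

Known legs of the cycle: 1.787 × 0.6415 × 6.405 × 4.681 = 34.3699569707025
For no arbitrage the full-cycle product must be 1, so the missing rate is 1 / 34.3699569707025 ≈ 0.0290952.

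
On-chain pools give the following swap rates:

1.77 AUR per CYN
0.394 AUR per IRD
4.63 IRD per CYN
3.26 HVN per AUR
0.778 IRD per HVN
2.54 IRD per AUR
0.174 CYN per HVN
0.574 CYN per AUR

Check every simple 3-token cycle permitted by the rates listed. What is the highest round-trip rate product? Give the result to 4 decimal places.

1.0471

IRD→AUR→CYN→IRD: 0.394 × 0.574 × 4.63 = 1.04710
HVN→CYN→AUR→HVN: 0.174 × 1.77 × 3.26 = 1.00401
IRD→AUR→HVN→IRD: 0.394 × 3.26 × 0.778 = 0.99929
Maximum is IRD→AUR→CYN→IRD at 1.0471; arbitrage exists.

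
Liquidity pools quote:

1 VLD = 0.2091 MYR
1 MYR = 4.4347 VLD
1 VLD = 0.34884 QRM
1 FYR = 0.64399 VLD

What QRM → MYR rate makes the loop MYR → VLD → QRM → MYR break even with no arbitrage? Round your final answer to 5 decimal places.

0.64641

Known legs of the cycle: 4.4347 × 0.34884 = 1.547000748
For no arbitrage the full-cycle product must be 1, so the missing rate is 1 / 1.547000748 ≈ 0.6464121.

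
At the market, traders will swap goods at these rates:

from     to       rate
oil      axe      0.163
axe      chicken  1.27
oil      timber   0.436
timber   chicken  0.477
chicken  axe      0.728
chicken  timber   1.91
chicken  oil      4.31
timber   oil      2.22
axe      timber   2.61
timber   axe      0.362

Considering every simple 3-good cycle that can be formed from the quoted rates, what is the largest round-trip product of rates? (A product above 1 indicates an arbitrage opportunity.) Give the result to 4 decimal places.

0.9445

axe→timber→oil→axe: 2.61 × 2.22 × 0.163 = 0.94445
axe→timber→chicken→axe: 2.61 × 0.477 × 0.728 = 0.90634
timber→chicken→oil→timber: 0.477 × 4.31 × 0.436 = 0.89636
axe→chicken→oil→axe: 1.27 × 4.31 × 0.163 = 0.89221
axe→chicken→timber→axe: 1.27 × 1.91 × 0.362 = 0.87810
Maximum is axe→timber→oil→axe at 0.9445; no arbitrage — every cycle loses value.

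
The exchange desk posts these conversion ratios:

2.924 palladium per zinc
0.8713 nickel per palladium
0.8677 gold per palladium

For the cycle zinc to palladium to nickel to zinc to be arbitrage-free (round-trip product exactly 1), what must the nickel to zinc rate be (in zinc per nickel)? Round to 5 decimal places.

Known legs of the cycle: 2.924 × 0.8713 = 2.5476812
For no arbitrage the full-cycle product must be 1, so the missing rate is 1 / 2.5476812 ≈ 0.3925138.

0.39251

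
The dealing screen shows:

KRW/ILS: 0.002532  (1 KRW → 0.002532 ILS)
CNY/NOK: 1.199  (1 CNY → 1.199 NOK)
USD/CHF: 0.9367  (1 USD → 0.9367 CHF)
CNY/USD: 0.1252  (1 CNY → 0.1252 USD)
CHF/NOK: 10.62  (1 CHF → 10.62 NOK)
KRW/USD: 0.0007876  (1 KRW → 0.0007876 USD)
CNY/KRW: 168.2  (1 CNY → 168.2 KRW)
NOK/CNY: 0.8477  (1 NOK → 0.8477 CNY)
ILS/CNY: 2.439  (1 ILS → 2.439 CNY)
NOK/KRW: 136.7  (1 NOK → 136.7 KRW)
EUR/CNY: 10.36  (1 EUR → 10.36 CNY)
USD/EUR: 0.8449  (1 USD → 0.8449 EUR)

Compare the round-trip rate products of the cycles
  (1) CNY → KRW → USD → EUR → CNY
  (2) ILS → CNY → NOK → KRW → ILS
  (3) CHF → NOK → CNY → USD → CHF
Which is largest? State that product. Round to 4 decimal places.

(1) 168.2 × 0.0007876 × 0.8449 × 10.36 = 1.15957
(2) 2.439 × 1.199 × 136.7 × 0.002532 = 1.01219
(3) 10.62 × 0.8477 × 0.1252 × 0.9367 = 1.05578
Highest is cycle (1) at 1.1596 (>1, arbitrage).

1.1596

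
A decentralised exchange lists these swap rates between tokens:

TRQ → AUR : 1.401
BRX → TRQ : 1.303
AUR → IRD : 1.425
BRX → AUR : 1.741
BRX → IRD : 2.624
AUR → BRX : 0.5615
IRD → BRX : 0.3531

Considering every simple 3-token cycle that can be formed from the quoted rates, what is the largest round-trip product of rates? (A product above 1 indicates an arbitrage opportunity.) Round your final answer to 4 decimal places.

BRX→TRQ→AUR→BRX: 1.303 × 1.401 × 0.5615 = 1.02502
IRD→BRX→AUR→IRD: 0.3531 × 1.741 × 1.425 = 0.87601
Maximum is BRX→TRQ→AUR→BRX at 1.0250; arbitrage exists.

1.0250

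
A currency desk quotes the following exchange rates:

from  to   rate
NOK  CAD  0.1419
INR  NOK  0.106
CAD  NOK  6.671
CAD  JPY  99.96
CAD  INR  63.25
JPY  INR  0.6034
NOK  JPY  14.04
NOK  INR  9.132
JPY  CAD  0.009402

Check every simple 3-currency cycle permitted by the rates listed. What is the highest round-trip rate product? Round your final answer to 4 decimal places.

CAD→INR→NOK→CAD: 63.25 × 0.106 × 0.1419 = 0.95137
NOK→JPY→INR→NOK: 14.04 × 0.6034 × 0.106 = 0.89800
CAD→NOK→JPY→CAD: 6.671 × 14.04 × 0.009402 = 0.88060
Maximum is CAD→INR→NOK→CAD at 0.9514; no arbitrage — every cycle loses value.

0.9514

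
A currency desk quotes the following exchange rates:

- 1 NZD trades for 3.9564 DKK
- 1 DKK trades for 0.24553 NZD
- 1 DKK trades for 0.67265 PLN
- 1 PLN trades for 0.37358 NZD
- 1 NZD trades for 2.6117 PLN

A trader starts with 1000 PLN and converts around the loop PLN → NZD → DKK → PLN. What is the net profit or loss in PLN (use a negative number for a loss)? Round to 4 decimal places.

-5.8018

1000 PLN × 0.37358 = 373.58 NZD
373.58 NZD × 3.9564 = 1478.031912 DKK
1478.031912 DKK × 0.67265 = 994.1981656068 PLN
Net change: 994.1981656068 − 1000 = -5.8018343932 PLN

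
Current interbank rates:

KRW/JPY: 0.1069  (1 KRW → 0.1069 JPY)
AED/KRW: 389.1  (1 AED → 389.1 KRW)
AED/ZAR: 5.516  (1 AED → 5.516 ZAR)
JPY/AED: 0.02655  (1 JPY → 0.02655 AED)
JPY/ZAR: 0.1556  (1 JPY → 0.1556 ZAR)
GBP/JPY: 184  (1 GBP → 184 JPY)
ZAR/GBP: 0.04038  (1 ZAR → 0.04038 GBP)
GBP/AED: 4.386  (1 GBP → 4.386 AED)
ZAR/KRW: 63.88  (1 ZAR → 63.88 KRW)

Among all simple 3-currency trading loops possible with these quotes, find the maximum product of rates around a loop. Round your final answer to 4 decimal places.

JPY→ZAR→GBP→JPY: 0.1556 × 0.04038 × 184 = 1.15610
AED→KRW→JPY→AED: 389.1 × 0.1069 × 0.02655 = 1.10434
JPY→ZAR→KRW→JPY: 0.1556 × 63.88 × 0.1069 = 1.06256
AED→ZAR→GBP→AED: 5.516 × 0.04038 × 4.386 = 0.97692
Maximum is JPY→ZAR→GBP→JPY at 1.1561; arbitrage exists.

1.1561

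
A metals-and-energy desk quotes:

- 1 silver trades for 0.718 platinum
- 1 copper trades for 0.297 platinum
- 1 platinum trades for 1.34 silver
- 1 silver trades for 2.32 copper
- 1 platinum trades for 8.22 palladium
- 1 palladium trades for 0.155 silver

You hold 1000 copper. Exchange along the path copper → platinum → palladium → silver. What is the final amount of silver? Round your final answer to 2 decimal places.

378.41

1000 copper × 0.297 = 297 platinum
297 platinum × 8.22 = 2441.34 palladium
2441.34 palladium × 0.155 = 378.4077 silver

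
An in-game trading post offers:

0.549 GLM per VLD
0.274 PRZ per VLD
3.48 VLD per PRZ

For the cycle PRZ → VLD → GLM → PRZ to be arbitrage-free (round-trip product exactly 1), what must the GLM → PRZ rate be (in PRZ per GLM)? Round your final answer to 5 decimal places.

Known legs of the cycle: 3.48 × 0.549 = 1.91052
For no arbitrage the full-cycle product must be 1, so the missing rate is 1 / 1.91052 ≈ 0.5234177.

0.52342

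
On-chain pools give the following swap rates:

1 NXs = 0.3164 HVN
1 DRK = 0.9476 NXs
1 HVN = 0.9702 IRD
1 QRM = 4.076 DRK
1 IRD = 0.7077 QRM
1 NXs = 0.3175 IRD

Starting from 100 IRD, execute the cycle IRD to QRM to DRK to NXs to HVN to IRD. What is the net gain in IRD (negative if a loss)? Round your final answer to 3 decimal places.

100 IRD × 0.7077 = 70.77 QRM
70.77 QRM × 4.076 = 288.45852 DRK
288.45852 DRK × 0.9476 = 273.343293552 NXs
273.343293552 NXs × 0.3164 = 86.4858180798528 HVN
86.4858180798528 HVN × 0.9702 = 83.90854070107318656 IRD
Net change: 83.90854070107318656 − 100 = -16.09145929892681344 IRD

-16.091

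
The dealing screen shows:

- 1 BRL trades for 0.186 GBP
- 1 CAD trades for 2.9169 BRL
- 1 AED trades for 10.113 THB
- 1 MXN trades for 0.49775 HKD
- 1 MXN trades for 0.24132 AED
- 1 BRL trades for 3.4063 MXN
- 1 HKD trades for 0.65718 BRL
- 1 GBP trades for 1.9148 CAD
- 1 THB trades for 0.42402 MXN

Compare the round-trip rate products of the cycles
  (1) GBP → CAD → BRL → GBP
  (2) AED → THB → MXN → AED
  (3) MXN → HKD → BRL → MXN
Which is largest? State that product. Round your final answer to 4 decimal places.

(1) 1.9148 × 2.9169 × 0.186 = 1.03886
(2) 10.113 × 0.42402 × 0.24132 = 1.03481
(3) 0.49775 × 0.65718 × 3.4063 = 1.11424
Highest is cycle (3) at 1.1142 (>1, arbitrage).

1.1142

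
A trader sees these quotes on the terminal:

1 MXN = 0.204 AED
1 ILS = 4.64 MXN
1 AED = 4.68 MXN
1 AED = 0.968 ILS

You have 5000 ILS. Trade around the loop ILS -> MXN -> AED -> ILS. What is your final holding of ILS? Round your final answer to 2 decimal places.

4581.35

5000 ILS × 4.64 = 23200 MXN
23200 MXN × 0.204 = 4732.8 AED
4732.8 AED × 0.968 = 4581.3504 ILS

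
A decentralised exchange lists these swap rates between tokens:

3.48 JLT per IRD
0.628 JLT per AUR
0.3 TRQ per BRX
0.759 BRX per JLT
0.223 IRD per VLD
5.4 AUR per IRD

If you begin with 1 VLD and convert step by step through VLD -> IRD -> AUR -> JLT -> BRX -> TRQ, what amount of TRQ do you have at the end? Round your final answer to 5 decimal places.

1 VLD × 0.223 = 0.223 IRD
0.223 IRD × 5.4 = 1.2042 AUR
1.2042 AUR × 0.628 = 0.7562376 JLT
0.7562376 JLT × 0.759 = 0.5739843384 BRX
0.5739843384 BRX × 0.3 = 0.17219530152 TRQ

0.17220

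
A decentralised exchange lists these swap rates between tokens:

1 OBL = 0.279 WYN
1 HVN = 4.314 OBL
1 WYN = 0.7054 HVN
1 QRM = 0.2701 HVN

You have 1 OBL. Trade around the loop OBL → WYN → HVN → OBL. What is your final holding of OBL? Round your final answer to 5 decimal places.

0.84902

1 OBL × 0.279 = 0.279 WYN
0.279 WYN × 0.7054 = 0.1968066 HVN
0.1968066 HVN × 4.314 = 0.8490236724 OBL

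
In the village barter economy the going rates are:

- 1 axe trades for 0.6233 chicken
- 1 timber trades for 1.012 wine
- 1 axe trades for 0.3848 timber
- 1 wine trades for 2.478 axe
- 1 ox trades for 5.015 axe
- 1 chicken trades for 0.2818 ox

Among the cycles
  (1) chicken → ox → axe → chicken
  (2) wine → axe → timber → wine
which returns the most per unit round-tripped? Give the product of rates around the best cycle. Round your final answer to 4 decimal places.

0.9650

(1) 0.2818 × 5.015 × 0.6233 = 0.88086
(2) 2.478 × 0.3848 × 1.012 = 0.96498
Highest is cycle (2) at 0.9650 (≤1, no arbitrage).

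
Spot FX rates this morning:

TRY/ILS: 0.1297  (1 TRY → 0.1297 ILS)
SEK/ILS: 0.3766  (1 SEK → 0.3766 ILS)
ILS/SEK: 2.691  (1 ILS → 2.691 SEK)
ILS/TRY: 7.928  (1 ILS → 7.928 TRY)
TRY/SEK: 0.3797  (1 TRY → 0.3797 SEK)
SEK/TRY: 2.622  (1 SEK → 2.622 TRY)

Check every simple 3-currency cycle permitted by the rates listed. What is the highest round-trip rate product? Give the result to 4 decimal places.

1.1337

TRY→SEK→ILS→TRY: 0.3797 × 0.3766 × 7.928 = 1.13366
TRY→ILS→SEK→TRY: 0.1297 × 2.691 × 2.622 = 0.91514
Maximum is TRY→SEK→ILS→TRY at 1.1337; arbitrage exists.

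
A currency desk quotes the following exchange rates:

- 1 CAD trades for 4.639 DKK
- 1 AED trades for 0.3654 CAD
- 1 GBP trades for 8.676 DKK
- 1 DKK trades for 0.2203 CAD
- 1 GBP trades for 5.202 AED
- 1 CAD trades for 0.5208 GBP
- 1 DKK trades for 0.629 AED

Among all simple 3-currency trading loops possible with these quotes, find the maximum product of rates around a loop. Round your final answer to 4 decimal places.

1.0662

DKK→AED→CAD→DKK: 0.629 × 0.3654 × 4.639 = 1.06621
DKK→CAD→GBP→DKK: 0.2203 × 0.5208 × 8.676 = 0.99542
AED→CAD→GBP→AED: 0.3654 × 0.5208 × 5.202 = 0.98994
Maximum is DKK→AED→CAD→DKK at 1.0662; arbitrage exists.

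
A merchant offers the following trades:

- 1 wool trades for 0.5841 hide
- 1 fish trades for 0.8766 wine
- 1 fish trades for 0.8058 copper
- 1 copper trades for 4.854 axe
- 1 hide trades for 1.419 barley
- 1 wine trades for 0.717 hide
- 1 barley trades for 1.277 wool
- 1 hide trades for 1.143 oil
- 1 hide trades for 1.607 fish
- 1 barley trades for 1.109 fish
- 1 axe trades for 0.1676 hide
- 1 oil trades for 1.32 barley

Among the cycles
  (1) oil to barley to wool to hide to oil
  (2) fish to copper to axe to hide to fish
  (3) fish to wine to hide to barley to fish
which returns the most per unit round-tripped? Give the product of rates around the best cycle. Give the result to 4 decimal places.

(1) 1.32 × 1.277 × 0.5841 × 1.143 = 1.12538
(2) 0.8058 × 4.854 × 0.1676 × 1.607 = 1.05346
(3) 0.8766 × 0.717 × 1.419 × 1.109 = 0.98909
Highest is cycle (1) at 1.1254 (>1, arbitrage).

1.1254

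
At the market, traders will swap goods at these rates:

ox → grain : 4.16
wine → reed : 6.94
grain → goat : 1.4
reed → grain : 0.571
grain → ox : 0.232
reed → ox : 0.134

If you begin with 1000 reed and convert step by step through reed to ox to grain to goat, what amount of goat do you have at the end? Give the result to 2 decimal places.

780.42

1000 reed × 0.134 = 134 ox
134 ox × 4.16 = 557.44 grain
557.44 grain × 1.4 = 780.416 goat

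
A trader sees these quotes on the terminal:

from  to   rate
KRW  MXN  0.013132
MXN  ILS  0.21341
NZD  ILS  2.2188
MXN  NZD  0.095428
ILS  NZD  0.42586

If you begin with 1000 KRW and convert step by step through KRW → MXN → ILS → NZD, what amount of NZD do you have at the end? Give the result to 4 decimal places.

1000 KRW × 0.013132 = 13.132 MXN
13.132 MXN × 0.21341 = 2.80250012 ILS
2.80250012 ILS × 0.42586 = 1.1934727011032 NZD

1.1935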